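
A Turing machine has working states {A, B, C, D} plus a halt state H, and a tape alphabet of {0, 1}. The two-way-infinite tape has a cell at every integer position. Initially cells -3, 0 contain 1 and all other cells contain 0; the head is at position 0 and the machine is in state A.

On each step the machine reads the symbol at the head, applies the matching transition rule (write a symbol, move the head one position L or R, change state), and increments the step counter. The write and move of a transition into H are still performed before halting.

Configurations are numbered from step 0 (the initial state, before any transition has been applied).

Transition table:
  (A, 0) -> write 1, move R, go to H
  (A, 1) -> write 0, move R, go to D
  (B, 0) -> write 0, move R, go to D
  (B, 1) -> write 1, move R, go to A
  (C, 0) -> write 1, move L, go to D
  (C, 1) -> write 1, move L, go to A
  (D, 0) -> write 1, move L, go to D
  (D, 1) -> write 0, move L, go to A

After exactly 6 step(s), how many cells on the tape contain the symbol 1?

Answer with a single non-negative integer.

Step 1: in state A at pos 0, read 1 -> (A,1)->write 0,move R,goto D. Now: state=D, head=1, tape[-4..2]=0100000 (head:      ^)
Step 2: in state D at pos 1, read 0 -> (D,0)->write 1,move L,goto D. Now: state=D, head=0, tape[-4..2]=0100010 (head:     ^)
Step 3: in state D at pos 0, read 0 -> (D,0)->write 1,move L,goto D. Now: state=D, head=-1, tape[-4..2]=0100110 (head:    ^)
Step 4: in state D at pos -1, read 0 -> (D,0)->write 1,move L,goto D. Now: state=D, head=-2, tape[-4..2]=0101110 (head:   ^)
Step 5: in state D at pos -2, read 0 -> (D,0)->write 1,move L,goto D. Now: state=D, head=-3, tape[-4..2]=0111110 (head:  ^)
Step 6: in state D at pos -3, read 1 -> (D,1)->write 0,move L,goto A. Now: state=A, head=-4, tape[-5..2]=00011110 (head:  ^)
Cells containing 1 after step 6: {-2, -1, 0, 1} -> 4 cell(s)

Answer: 4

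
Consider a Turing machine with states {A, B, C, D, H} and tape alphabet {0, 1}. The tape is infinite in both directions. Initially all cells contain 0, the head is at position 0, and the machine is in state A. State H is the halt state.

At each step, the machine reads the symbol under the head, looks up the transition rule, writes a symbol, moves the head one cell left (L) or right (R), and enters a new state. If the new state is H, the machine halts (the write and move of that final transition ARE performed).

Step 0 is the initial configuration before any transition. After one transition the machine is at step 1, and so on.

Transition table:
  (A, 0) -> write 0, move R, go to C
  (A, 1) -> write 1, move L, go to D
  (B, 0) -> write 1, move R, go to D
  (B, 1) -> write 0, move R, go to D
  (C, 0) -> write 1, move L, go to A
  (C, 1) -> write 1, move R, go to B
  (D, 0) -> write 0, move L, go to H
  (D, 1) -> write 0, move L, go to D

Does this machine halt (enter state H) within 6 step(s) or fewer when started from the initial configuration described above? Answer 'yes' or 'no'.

Answer: yes

Derivation:
Step 1: in state A at pos 0, read 0 -> (A,0)->write 0,move R,goto C. Now: state=C, head=1, tape[-1..2]=0000 (head:   ^)
Step 2: in state C at pos 1, read 0 -> (C,0)->write 1,move L,goto A. Now: state=A, head=0, tape[-1..2]=0010 (head:  ^)
Step 3: in state A at pos 0, read 0 -> (A,0)->write 0,move R,goto C. Now: state=C, head=1, tape[-1..2]=0010 (head:   ^)
Step 4: in state C at pos 1, read 1 -> (C,1)->write 1,move R,goto B. Now: state=B, head=2, tape[-1..3]=00100 (head:    ^)
Step 5: in state B at pos 2, read 0 -> (B,0)->write 1,move R,goto D. Now: state=D, head=3, tape[-1..4]=001100 (head:     ^)
Step 6: in state D at pos 3, read 0 -> (D,0)->write 0,move L,goto H. Now: state=H, head=2, tape[-1..4]=001100 (head:    ^)
State H reached at step 6; 6 <= 6 -> yes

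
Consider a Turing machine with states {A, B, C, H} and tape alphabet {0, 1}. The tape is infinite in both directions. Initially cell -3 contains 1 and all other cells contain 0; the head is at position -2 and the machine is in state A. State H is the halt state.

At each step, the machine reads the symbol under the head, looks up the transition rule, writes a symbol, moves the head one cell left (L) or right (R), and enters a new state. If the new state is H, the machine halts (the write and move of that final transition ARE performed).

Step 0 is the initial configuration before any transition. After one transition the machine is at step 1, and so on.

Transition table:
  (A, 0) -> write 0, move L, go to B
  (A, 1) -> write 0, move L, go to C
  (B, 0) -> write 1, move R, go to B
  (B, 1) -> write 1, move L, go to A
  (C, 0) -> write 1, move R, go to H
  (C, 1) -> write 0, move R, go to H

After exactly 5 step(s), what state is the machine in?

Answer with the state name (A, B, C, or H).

Step 1: in state A at pos -2, read 0 -> (A,0)->write 0,move L,goto B. Now: state=B, head=-3, tape[-4..-1]=0100 (head:  ^)
Step 2: in state B at pos -3, read 1 -> (B,1)->write 1,move L,goto A. Now: state=A, head=-4, tape[-5..-1]=00100 (head:  ^)
Step 3: in state A at pos -4, read 0 -> (A,0)->write 0,move L,goto B. Now: state=B, head=-5, tape[-6..-1]=000100 (head:  ^)
Step 4: in state B at pos -5, read 0 -> (B,0)->write 1,move R,goto B. Now: state=B, head=-4, tape[-6..-1]=010100 (head:   ^)
Step 5: in state B at pos -4, read 0 -> (B,0)->write 1,move R,goto B. Now: state=B, head=-3, tape[-6..-1]=011100 (head:    ^)

Answer: B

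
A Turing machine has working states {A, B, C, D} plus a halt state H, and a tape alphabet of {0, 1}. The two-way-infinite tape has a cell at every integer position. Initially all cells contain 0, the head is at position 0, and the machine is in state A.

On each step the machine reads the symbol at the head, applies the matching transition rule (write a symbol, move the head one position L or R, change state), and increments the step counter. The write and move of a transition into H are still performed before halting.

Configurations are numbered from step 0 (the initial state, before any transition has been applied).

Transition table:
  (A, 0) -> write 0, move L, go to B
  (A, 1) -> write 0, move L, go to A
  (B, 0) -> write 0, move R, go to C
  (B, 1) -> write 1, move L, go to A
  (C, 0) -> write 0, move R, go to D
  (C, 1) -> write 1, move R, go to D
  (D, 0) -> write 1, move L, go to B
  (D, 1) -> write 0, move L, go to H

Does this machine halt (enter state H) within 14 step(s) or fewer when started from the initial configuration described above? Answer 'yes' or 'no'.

Answer: yes

Derivation:
Step 1: in state A at pos 0, read 0 -> (A,0)->write 0,move L,goto B. Now: state=B, head=-1, tape[-2..1]=0000 (head:  ^)
Step 2: in state B at pos -1, read 0 -> (B,0)->write 0,move R,goto C. Now: state=C, head=0, tape[-2..1]=0000 (head:   ^)
Step 3: in state C at pos 0, read 0 -> (C,0)->write 0,move R,goto D. Now: state=D, head=1, tape[-2..2]=00000 (head:    ^)
Step 4: in state D at pos 1, read 0 -> (D,0)->write 1,move L,goto B. Now: state=B, head=0, tape[-2..2]=00010 (head:   ^)
Step 5: in state B at pos 0, read 0 -> (B,0)->write 0,move R,goto C. Now: state=C, head=1, tape[-2..2]=00010 (head:    ^)
Step 6: in state C at pos 1, read 1 -> (C,1)->write 1,move R,goto D. Now: state=D, head=2, tape[-2..3]=000100 (head:     ^)
Step 7: in state D at pos 2, read 0 -> (D,0)->write 1,move L,goto B. Now: state=B, head=1, tape[-2..3]=000110 (head:    ^)
Step 8: in state B at pos 1, read 1 -> (B,1)->write 1,move L,goto A. Now: state=A, head=0, tape[-2..3]=000110 (head:   ^)
Step 9: in state A at pos 0, read 0 -> (A,0)->write 0,move L,goto B. Now: state=B, head=-1, tape[-2..3]=000110 (head:  ^)
Step 10: in state B at pos -1, read 0 -> (B,0)->write 0,move R,goto C. Now: state=C, head=0, tape[-2..3]=000110 (head:   ^)
Step 11: in state C at pos 0, read 0 -> (C,0)->write 0,move R,goto D. Now: state=D, head=1, tape[-2..3]=000110 (head:    ^)
Step 12: in state D at pos 1, read 1 -> (D,1)->write 0,move L,goto H. Now: state=H, head=0, tape[-2..3]=000010 (head:   ^)
State H reached at step 12; 12 <= 14 -> yes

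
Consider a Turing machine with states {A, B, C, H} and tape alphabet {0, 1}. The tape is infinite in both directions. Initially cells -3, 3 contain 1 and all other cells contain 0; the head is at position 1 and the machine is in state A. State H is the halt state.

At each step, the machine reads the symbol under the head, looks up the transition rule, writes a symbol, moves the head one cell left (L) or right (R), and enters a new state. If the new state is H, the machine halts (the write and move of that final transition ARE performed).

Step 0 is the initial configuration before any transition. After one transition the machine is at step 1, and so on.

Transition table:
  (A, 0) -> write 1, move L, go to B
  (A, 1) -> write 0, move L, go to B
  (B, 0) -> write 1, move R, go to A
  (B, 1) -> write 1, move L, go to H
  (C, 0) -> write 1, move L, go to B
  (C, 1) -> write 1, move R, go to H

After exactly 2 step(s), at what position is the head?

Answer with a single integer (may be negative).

Step 1: in state A at pos 1, read 0 -> (A,0)->write 1,move L,goto B. Now: state=B, head=0, tape[-4..4]=010001010 (head:     ^)
Step 2: in state B at pos 0, read 0 -> (B,0)->write 1,move R,goto A. Now: state=A, head=1, tape[-4..4]=010011010 (head:      ^)

Answer: 1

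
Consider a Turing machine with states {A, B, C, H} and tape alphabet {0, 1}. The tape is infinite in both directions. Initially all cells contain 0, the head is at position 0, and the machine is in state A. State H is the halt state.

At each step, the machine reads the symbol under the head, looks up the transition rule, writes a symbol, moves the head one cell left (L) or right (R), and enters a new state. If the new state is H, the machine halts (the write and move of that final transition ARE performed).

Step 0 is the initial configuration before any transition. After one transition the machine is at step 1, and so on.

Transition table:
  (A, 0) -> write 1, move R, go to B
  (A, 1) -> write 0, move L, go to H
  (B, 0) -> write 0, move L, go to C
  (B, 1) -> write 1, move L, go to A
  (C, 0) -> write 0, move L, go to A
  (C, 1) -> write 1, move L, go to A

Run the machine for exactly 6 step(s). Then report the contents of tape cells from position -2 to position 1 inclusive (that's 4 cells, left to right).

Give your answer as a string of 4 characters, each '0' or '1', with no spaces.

Step 1: in state A at pos 0, read 0 -> (A,0)->write 1,move R,goto B. Now: state=B, head=1, tape[-1..2]=0100 (head:   ^)
Step 2: in state B at pos 1, read 0 -> (B,0)->write 0,move L,goto C. Now: state=C, head=0, tape[-1..2]=0100 (head:  ^)
Step 3: in state C at pos 0, read 1 -> (C,1)->write 1,move L,goto A. Now: state=A, head=-1, tape[-2..2]=00100 (head:  ^)
Step 4: in state A at pos -1, read 0 -> (A,0)->write 1,move R,goto B. Now: state=B, head=0, tape[-2..2]=01100 (head:   ^)
Step 5: in state B at pos 0, read 1 -> (B,1)->write 1,move L,goto A. Now: state=A, head=-1, tape[-2..2]=01100 (head:  ^)
Step 6: in state A at pos -1, read 1 -> (A,1)->write 0,move L,goto H. Now: state=H, head=-2, tape[-3..2]=000100 (head:  ^)

Answer: 0010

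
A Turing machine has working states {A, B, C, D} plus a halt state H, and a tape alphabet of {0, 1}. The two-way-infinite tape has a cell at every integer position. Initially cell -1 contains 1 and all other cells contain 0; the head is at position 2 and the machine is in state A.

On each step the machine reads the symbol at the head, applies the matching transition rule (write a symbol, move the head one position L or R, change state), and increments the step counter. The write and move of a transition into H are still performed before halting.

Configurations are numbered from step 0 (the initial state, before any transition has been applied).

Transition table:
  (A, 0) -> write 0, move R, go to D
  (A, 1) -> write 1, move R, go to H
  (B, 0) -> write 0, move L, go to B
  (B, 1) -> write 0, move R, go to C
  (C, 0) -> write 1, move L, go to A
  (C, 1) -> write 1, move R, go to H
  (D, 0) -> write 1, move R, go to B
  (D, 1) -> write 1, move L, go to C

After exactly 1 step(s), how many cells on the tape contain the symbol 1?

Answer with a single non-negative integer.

Answer: 1

Derivation:
Step 1: in state A at pos 2, read 0 -> (A,0)->write 0,move R,goto D. Now: state=D, head=3, tape[-2..4]=0100000 (head:      ^)
Cells containing 1 after step 1: {-1} -> 1 cell(s)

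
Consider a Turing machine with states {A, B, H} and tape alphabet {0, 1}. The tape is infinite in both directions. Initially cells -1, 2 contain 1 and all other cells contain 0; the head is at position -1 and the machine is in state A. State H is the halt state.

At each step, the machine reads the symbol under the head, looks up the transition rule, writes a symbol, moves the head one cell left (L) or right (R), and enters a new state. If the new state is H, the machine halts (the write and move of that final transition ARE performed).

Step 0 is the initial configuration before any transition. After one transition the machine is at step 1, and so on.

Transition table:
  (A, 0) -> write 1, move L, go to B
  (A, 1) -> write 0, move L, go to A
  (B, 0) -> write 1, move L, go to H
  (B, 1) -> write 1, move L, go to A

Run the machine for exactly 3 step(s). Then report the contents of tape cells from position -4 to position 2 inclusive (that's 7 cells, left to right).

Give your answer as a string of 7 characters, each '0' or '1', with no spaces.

Answer: 0110001

Derivation:
Step 1: in state A at pos -1, read 1 -> (A,1)->write 0,move L,goto A. Now: state=A, head=-2, tape[-3..3]=0000010 (head:  ^)
Step 2: in state A at pos -2, read 0 -> (A,0)->write 1,move L,goto B. Now: state=B, head=-3, tape[-4..3]=00100010 (head:  ^)
Step 3: in state B at pos -3, read 0 -> (B,0)->write 1,move L,goto H. Now: state=H, head=-4, tape[-5..3]=001100010 (head:  ^)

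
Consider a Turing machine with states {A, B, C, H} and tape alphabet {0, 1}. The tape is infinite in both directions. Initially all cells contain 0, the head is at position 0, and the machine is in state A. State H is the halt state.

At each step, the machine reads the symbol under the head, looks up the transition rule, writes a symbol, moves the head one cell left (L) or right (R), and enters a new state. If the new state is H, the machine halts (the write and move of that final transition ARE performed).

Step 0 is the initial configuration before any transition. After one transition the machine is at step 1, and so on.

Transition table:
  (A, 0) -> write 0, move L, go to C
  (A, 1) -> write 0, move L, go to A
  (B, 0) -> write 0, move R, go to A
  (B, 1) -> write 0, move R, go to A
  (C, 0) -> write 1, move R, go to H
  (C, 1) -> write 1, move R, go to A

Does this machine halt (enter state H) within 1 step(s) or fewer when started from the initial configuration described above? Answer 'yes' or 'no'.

Step 1: in state A at pos 0, read 0 -> (A,0)->write 0,move L,goto C. Now: state=C, head=-1, tape[-2..1]=0000 (head:  ^)
After 1 step(s): state = C (not H) -> not halted within 1 -> no

Answer: no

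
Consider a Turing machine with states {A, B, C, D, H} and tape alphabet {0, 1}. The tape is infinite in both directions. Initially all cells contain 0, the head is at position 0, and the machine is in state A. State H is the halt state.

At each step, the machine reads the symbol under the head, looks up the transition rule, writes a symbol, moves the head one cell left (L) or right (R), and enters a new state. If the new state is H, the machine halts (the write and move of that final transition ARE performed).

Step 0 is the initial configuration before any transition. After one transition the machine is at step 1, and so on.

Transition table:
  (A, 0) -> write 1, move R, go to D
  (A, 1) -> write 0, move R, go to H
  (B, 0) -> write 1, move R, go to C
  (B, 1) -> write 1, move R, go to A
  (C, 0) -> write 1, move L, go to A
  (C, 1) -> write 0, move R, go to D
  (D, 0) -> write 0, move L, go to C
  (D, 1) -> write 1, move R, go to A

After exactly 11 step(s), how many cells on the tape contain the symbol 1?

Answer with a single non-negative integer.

Step 1: in state A at pos 0, read 0 -> (A,0)->write 1,move R,goto D. Now: state=D, head=1, tape[-1..2]=0100 (head:   ^)
Step 2: in state D at pos 1, read 0 -> (D,0)->write 0,move L,goto C. Now: state=C, head=0, tape[-1..2]=0100 (head:  ^)
Step 3: in state C at pos 0, read 1 -> (C,1)->write 0,move R,goto D. Now: state=D, head=1, tape[-1..2]=0000 (head:   ^)
Step 4: in state D at pos 1, read 0 -> (D,0)->write 0,move L,goto C. Now: state=C, head=0, tape[-1..2]=0000 (head:  ^)
Step 5: in state C at pos 0, read 0 -> (C,0)->write 1,move L,goto A. Now: state=A, head=-1, tape[-2..2]=00100 (head:  ^)
Step 6: in state A at pos -1, read 0 -> (A,0)->write 1,move R,goto D. Now: state=D, head=0, tape[-2..2]=01100 (head:   ^)
Step 7: in state D at pos 0, read 1 -> (D,1)->write 1,move R,goto A. Now: state=A, head=1, tape[-2..2]=01100 (head:    ^)
Step 8: in state A at pos 1, read 0 -> (A,0)->write 1,move R,goto D. Now: state=D, head=2, tape[-2..3]=011100 (head:     ^)
Step 9: in state D at pos 2, read 0 -> (D,0)->write 0,move L,goto C. Now: state=C, head=1, tape[-2..3]=011100 (head:    ^)
Step 10: in state C at pos 1, read 1 -> (C,1)->write 0,move R,goto D. Now: state=D, head=2, tape[-2..3]=011000 (head:     ^)
Step 11: in state D at pos 2, read 0 -> (D,0)->write 0,move L,goto C. Now: state=C, head=1, tape[-2..3]=011000 (head:    ^)
Cells containing 1 after step 11: {-1, 0} -> 2 cell(s)

Answer: 2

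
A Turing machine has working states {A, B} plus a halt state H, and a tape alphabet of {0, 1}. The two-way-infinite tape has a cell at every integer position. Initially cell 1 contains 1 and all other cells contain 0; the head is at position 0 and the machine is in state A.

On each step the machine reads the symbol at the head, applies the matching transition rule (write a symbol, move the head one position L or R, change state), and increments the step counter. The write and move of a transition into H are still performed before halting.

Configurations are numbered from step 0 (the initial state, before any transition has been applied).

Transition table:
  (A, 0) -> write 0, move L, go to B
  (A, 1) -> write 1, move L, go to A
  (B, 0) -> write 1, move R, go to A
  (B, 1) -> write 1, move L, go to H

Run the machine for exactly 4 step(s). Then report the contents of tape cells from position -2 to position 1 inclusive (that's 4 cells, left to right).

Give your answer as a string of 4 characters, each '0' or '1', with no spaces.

Answer: 0101

Derivation:
Step 1: in state A at pos 0, read 0 -> (A,0)->write 0,move L,goto B. Now: state=B, head=-1, tape[-2..2]=00010 (head:  ^)
Step 2: in state B at pos -1, read 0 -> (B,0)->write 1,move R,goto A. Now: state=A, head=0, tape[-2..2]=01010 (head:   ^)
Step 3: in state A at pos 0, read 0 -> (A,0)->write 0,move L,goto B. Now: state=B, head=-1, tape[-2..2]=01010 (head:  ^)
Step 4: in state B at pos -1, read 1 -> (B,1)->write 1,move L,goto H. Now: state=H, head=-2, tape[-3..2]=001010 (head:  ^)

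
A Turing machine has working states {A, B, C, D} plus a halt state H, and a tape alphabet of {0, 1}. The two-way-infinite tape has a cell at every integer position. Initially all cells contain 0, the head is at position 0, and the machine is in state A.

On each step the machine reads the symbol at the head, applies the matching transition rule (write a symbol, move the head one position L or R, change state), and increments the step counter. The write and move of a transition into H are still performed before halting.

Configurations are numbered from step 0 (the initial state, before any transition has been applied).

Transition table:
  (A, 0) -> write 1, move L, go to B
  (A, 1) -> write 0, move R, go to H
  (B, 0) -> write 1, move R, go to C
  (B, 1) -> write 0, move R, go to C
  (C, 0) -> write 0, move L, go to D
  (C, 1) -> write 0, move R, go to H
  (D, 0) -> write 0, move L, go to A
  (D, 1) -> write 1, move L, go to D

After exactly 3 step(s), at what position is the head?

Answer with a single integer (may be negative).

Answer: 1

Derivation:
Step 1: in state A at pos 0, read 0 -> (A,0)->write 1,move L,goto B. Now: state=B, head=-1, tape[-2..1]=0010 (head:  ^)
Step 2: in state B at pos -1, read 0 -> (B,0)->write 1,move R,goto C. Now: state=C, head=0, tape[-2..1]=0110 (head:   ^)
Step 3: in state C at pos 0, read 1 -> (C,1)->write 0,move R,goto H. Now: state=H, head=1, tape[-2..2]=01000 (head:    ^)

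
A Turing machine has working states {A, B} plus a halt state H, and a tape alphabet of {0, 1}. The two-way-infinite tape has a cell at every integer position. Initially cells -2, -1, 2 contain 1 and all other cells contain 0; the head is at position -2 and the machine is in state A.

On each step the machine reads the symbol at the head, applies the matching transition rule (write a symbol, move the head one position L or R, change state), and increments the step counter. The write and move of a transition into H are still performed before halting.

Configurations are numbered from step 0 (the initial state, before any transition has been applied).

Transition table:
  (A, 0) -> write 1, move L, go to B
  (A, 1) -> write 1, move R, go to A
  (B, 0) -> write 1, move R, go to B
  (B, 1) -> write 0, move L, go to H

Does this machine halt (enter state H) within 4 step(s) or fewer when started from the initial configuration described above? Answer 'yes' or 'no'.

Answer: yes

Derivation:
Step 1: in state A at pos -2, read 1 -> (A,1)->write 1,move R,goto A. Now: state=A, head=-1, tape[-3..3]=0110010 (head:   ^)
Step 2: in state A at pos -1, read 1 -> (A,1)->write 1,move R,goto A. Now: state=A, head=0, tape[-3..3]=0110010 (head:    ^)
Step 3: in state A at pos 0, read 0 -> (A,0)->write 1,move L,goto B. Now: state=B, head=-1, tape[-3..3]=0111010 (head:   ^)
Step 4: in state B at pos -1, read 1 -> (B,1)->write 0,move L,goto H. Now: state=H, head=-2, tape[-3..3]=0101010 (head:  ^)
State H reached at step 4; 4 <= 4 -> yes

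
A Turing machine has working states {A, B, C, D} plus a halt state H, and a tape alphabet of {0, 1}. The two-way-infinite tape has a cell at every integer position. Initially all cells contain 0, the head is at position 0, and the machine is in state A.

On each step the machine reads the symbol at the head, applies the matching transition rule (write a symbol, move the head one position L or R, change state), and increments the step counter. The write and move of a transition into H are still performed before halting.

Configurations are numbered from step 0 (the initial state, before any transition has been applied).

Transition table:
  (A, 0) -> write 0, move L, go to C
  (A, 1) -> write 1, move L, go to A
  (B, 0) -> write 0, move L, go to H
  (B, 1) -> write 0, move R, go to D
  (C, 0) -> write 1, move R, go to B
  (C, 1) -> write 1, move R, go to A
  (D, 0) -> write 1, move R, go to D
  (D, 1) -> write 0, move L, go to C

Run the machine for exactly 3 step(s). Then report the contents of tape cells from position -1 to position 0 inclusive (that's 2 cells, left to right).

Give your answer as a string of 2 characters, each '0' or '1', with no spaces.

Answer: 10

Derivation:
Step 1: in state A at pos 0, read 0 -> (A,0)->write 0,move L,goto C. Now: state=C, head=-1, tape[-2..1]=0000 (head:  ^)
Step 2: in state C at pos -1, read 0 -> (C,0)->write 1,move R,goto B. Now: state=B, head=0, tape[-2..1]=0100 (head:   ^)
Step 3: in state B at pos 0, read 0 -> (B,0)->write 0,move L,goto H. Now: state=H, head=-1, tape[-2..1]=0100 (head:  ^)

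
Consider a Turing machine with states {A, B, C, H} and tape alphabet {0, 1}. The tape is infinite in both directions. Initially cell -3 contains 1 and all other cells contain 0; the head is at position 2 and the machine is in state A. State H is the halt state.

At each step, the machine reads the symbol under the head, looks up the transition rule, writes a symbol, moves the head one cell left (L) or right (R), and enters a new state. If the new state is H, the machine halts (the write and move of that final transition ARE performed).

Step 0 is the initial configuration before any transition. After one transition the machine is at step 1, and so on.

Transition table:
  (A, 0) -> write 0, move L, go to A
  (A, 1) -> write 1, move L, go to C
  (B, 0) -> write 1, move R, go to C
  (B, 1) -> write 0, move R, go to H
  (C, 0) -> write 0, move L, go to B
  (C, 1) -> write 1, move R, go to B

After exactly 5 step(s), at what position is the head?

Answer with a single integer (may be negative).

Answer: -3

Derivation:
Step 1: in state A at pos 2, read 0 -> (A,0)->write 0,move L,goto A. Now: state=A, head=1, tape[-4..3]=01000000 (head:      ^)
Step 2: in state A at pos 1, read 0 -> (A,0)->write 0,move L,goto A. Now: state=A, head=0, tape[-4..3]=01000000 (head:     ^)
Step 3: in state A at pos 0, read 0 -> (A,0)->write 0,move L,goto A. Now: state=A, head=-1, tape[-4..3]=01000000 (head:    ^)
Step 4: in state A at pos -1, read 0 -> (A,0)->write 0,move L,goto A. Now: state=A, head=-2, tape[-4..3]=01000000 (head:   ^)
Step 5: in state A at pos -2, read 0 -> (A,0)->write 0,move L,goto A. Now: state=A, head=-3, tape[-4..3]=01000000 (head:  ^)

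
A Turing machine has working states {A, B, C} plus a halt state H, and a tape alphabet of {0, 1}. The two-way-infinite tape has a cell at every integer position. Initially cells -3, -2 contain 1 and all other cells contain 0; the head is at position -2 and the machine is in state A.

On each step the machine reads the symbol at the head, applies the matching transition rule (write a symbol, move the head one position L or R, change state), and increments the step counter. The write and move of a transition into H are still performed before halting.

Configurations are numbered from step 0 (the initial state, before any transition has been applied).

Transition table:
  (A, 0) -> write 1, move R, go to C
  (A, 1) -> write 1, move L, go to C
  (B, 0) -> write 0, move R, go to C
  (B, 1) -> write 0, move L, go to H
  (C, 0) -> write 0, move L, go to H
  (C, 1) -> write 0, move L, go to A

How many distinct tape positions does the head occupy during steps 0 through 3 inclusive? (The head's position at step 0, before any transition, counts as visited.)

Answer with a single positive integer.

Answer: 3

Derivation:
Step 1: in state A at pos -2, read 1 -> (A,1)->write 1,move L,goto C. Now: state=C, head=-3, tape[-4..-1]=0110 (head:  ^)
Step 2: in state C at pos -3, read 1 -> (C,1)->write 0,move L,goto A. Now: state=A, head=-4, tape[-5..-1]=00010 (head:  ^)
Step 3: in state A at pos -4, read 0 -> (A,0)->write 1,move R,goto C. Now: state=C, head=-3, tape[-5..-1]=01010 (head:   ^)
Head positions at steps 0..3: starting at -2, distinct positions visited = {-4, -3, -2} -> 3 position(s)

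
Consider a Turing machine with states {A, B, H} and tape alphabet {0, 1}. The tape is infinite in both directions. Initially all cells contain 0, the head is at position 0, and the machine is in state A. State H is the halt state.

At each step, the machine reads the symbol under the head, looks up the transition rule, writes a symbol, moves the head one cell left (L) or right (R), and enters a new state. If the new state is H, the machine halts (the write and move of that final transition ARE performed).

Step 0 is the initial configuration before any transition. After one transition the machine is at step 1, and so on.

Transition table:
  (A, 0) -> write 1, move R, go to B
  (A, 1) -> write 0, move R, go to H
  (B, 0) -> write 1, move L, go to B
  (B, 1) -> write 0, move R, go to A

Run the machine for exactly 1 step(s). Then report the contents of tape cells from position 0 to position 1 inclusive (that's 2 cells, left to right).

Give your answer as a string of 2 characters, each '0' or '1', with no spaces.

Answer: 10

Derivation:
Step 1: in state A at pos 0, read 0 -> (A,0)->write 1,move R,goto B. Now: state=B, head=1, tape[-1..2]=0100 (head:   ^)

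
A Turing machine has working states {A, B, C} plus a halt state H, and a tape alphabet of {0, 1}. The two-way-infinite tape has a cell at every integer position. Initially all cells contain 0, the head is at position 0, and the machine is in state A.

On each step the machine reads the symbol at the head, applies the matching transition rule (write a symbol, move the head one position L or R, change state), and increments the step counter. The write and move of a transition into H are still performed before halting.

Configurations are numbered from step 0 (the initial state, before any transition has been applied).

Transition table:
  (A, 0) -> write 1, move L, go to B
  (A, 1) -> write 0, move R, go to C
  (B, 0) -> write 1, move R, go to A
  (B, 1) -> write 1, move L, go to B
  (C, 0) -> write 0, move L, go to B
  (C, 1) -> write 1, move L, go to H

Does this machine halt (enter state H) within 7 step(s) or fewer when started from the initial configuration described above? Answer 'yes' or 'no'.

Step 1: in state A at pos 0, read 0 -> (A,0)->write 1,move L,goto B. Now: state=B, head=-1, tape[-2..1]=0010 (head:  ^)
Step 2: in state B at pos -1, read 0 -> (B,0)->write 1,move R,goto A. Now: state=A, head=0, tape[-2..1]=0110 (head:   ^)
Step 3: in state A at pos 0, read 1 -> (A,1)->write 0,move R,goto C. Now: state=C, head=1, tape[-2..2]=01000 (head:    ^)
Step 4: in state C at pos 1, read 0 -> (C,0)->write 0,move L,goto B. Now: state=B, head=0, tape[-2..2]=01000 (head:   ^)
Step 5: in state B at pos 0, read 0 -> (B,0)->write 1,move R,goto A. Now: state=A, head=1, tape[-2..2]=01100 (head:    ^)
Step 6: in state A at pos 1, read 0 -> (A,0)->write 1,move L,goto B. Now: state=B, head=0, tape[-2..2]=01110 (head:   ^)
Step 7: in state B at pos 0, read 1 -> (B,1)->write 1,move L,goto B. Now: state=B, head=-1, tape[-2..2]=01110 (head:  ^)
After 7 step(s): state = B (not H) -> not halted within 7 -> no

Answer: no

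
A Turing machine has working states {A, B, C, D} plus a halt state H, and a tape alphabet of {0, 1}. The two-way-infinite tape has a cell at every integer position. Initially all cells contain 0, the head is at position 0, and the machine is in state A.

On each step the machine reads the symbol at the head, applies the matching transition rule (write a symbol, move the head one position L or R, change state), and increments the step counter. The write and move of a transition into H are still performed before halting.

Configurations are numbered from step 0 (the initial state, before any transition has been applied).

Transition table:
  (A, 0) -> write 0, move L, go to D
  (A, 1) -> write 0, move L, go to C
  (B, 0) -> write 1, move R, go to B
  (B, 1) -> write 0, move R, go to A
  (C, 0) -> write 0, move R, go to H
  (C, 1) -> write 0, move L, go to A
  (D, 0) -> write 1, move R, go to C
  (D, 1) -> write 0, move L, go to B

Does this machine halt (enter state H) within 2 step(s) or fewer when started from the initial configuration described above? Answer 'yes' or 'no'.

Step 1: in state A at pos 0, read 0 -> (A,0)->write 0,move L,goto D. Now: state=D, head=-1, tape[-2..1]=0000 (head:  ^)
Step 2: in state D at pos -1, read 0 -> (D,0)->write 1,move R,goto C. Now: state=C, head=0, tape[-2..1]=0100 (head:   ^)
After 2 step(s): state = C (not H) -> not halted within 2 -> no

Answer: no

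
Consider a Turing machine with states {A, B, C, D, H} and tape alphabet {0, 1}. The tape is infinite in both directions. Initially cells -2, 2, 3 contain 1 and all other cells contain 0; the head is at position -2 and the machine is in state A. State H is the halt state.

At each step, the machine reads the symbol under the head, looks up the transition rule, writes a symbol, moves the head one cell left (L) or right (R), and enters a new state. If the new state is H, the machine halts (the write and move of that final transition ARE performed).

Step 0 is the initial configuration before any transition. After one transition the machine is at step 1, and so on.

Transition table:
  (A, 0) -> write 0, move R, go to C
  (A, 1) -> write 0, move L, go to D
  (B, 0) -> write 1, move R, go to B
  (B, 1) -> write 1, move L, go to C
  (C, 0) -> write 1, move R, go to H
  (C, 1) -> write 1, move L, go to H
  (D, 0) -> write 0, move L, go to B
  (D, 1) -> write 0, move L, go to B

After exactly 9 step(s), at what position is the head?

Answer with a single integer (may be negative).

Answer: 1

Derivation:
Step 1: in state A at pos -2, read 1 -> (A,1)->write 0,move L,goto D. Now: state=D, head=-3, tape[-4..4]=000000110 (head:  ^)
Step 2: in state D at pos -3, read 0 -> (D,0)->write 0,move L,goto B. Now: state=B, head=-4, tape[-5..4]=0000000110 (head:  ^)
Step 3: in state B at pos -4, read 0 -> (B,0)->write 1,move R,goto B. Now: state=B, head=-3, tape[-5..4]=0100000110 (head:   ^)
Step 4: in state B at pos -3, read 0 -> (B,0)->write 1,move R,goto B. Now: state=B, head=-2, tape[-5..4]=0110000110 (head:    ^)
Step 5: in state B at pos -2, read 0 -> (B,0)->write 1,move R,goto B. Now: state=B, head=-1, tape[-5..4]=0111000110 (head:     ^)
Step 6: in state B at pos -1, read 0 -> (B,0)->write 1,move R,goto B. Now: state=B, head=0, tape[-5..4]=0111100110 (head:      ^)
Step 7: in state B at pos 0, read 0 -> (B,0)->write 1,move R,goto B. Now: state=B, head=1, tape[-5..4]=0111110110 (head:       ^)
Step 8: in state B at pos 1, read 0 -> (B,0)->write 1,move R,goto B. Now: state=B, head=2, tape[-5..4]=0111111110 (head:        ^)
Step 9: in state B at pos 2, read 1 -> (B,1)->write 1,move L,goto C. Now: state=C, head=1, tape[-5..4]=0111111110 (head:       ^)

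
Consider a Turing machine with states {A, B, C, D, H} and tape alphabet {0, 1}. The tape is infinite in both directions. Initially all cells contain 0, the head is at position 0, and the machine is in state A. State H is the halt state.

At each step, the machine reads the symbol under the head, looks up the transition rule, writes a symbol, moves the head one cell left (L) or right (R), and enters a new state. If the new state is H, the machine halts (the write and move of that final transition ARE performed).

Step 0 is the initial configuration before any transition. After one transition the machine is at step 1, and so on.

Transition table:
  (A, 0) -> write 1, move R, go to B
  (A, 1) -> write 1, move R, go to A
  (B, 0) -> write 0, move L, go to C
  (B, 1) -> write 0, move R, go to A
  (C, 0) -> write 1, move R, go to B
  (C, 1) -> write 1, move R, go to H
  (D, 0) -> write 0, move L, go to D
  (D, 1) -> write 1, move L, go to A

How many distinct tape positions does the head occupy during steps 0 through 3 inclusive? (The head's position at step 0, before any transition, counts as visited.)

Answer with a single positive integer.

Answer: 2

Derivation:
Step 1: in state A at pos 0, read 0 -> (A,0)->write 1,move R,goto B. Now: state=B, head=1, tape[-1..2]=0100 (head:   ^)
Step 2: in state B at pos 1, read 0 -> (B,0)->write 0,move L,goto C. Now: state=C, head=0, tape[-1..2]=0100 (head:  ^)
Step 3: in state C at pos 0, read 1 -> (C,1)->write 1,move R,goto H. Now: state=H, head=1, tape[-1..2]=0100 (head:   ^)
Head positions at steps 0..3: starting at 0, distinct positions visited = {0, 1} -> 2 position(s)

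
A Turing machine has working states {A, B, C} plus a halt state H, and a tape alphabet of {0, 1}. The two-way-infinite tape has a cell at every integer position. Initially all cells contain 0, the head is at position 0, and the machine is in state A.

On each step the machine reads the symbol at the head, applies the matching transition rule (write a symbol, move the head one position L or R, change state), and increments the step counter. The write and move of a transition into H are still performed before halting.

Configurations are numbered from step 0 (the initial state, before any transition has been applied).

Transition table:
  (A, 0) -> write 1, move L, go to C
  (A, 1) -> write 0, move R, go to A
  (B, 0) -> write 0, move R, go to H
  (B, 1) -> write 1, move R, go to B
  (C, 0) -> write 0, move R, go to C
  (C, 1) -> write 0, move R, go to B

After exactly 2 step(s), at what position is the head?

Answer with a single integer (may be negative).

Step 1: in state A at pos 0, read 0 -> (A,0)->write 1,move L,goto C. Now: state=C, head=-1, tape[-2..1]=0010 (head:  ^)
Step 2: in state C at pos -1, read 0 -> (C,0)->write 0,move R,goto C. Now: state=C, head=0, tape[-2..1]=0010 (head:   ^)

Answer: 0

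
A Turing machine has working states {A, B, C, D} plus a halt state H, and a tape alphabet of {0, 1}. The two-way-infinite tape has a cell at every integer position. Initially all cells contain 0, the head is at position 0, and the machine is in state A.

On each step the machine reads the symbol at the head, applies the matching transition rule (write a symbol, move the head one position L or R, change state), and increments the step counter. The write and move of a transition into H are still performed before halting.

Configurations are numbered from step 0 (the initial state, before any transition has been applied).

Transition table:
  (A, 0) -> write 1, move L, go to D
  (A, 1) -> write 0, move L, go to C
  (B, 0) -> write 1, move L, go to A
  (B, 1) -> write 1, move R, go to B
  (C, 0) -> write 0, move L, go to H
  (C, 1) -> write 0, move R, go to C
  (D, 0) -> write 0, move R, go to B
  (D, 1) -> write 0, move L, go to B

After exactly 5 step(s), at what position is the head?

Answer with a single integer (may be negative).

Step 1: in state A at pos 0, read 0 -> (A,0)->write 1,move L,goto D. Now: state=D, head=-1, tape[-2..1]=0010 (head:  ^)
Step 2: in state D at pos -1, read 0 -> (D,0)->write 0,move R,goto B. Now: state=B, head=0, tape[-2..1]=0010 (head:   ^)
Step 3: in state B at pos 0, read 1 -> (B,1)->write 1,move R,goto B. Now: state=B, head=1, tape[-2..2]=00100 (head:    ^)
Step 4: in state B at pos 1, read 0 -> (B,0)->write 1,move L,goto A. Now: state=A, head=0, tape[-2..2]=00110 (head:   ^)
Step 5: in state A at pos 0, read 1 -> (A,1)->write 0,move L,goto C. Now: state=C, head=-1, tape[-2..2]=00010 (head:  ^)

Answer: -1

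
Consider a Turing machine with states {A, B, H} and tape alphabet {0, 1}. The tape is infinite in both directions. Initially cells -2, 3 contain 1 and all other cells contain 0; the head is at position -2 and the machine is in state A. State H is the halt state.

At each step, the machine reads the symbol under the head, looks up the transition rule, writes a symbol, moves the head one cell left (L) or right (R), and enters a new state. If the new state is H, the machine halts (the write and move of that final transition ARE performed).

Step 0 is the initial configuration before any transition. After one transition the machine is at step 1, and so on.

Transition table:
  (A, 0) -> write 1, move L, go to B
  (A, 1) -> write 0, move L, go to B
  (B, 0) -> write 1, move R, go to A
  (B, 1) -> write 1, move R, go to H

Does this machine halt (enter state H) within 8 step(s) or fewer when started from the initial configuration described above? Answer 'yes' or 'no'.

Step 1: in state A at pos -2, read 1 -> (A,1)->write 0,move L,goto B. Now: state=B, head=-3, tape[-4..4]=000000010 (head:  ^)
Step 2: in state B at pos -3, read 0 -> (B,0)->write 1,move R,goto A. Now: state=A, head=-2, tape[-4..4]=010000010 (head:   ^)
Step 3: in state A at pos -2, read 0 -> (A,0)->write 1,move L,goto B. Now: state=B, head=-3, tape[-4..4]=011000010 (head:  ^)
Step 4: in state B at pos -3, read 1 -> (B,1)->write 1,move R,goto H. Now: state=H, head=-2, tape[-4..4]=011000010 (head:   ^)
State H reached at step 4; 4 <= 8 -> yes

Answer: yes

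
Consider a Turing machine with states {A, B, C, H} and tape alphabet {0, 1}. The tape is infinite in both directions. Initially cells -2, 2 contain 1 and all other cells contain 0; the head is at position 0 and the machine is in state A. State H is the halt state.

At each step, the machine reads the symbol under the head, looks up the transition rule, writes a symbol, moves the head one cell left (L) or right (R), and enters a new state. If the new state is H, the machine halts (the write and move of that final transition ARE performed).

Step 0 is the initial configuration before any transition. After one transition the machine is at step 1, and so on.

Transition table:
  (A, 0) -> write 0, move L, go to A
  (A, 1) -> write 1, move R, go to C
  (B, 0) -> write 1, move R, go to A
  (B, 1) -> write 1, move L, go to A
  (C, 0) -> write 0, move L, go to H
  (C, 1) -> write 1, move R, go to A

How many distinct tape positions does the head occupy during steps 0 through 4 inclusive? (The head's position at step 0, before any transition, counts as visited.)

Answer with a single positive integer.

Answer: 3

Derivation:
Step 1: in state A at pos 0, read 0 -> (A,0)->write 0,move L,goto A. Now: state=A, head=-1, tape[-3..3]=0100010 (head:   ^)
Step 2: in state A at pos -1, read 0 -> (A,0)->write 0,move L,goto A. Now: state=A, head=-2, tape[-3..3]=0100010 (head:  ^)
Step 3: in state A at pos -2, read 1 -> (A,1)->write 1,move R,goto C. Now: state=C, head=-1, tape[-3..3]=0100010 (head:   ^)
Step 4: in state C at pos -1, read 0 -> (C,0)->write 0,move L,goto H. Now: state=H, head=-2, tape[-3..3]=0100010 (head:  ^)
Head positions at steps 0..4: starting at 0, distinct positions visited = {-2, -1, 0} -> 3 position(s)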